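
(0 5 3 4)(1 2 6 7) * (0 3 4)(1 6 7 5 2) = (0 2 7 6 5 4 3)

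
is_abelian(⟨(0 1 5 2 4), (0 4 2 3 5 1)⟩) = no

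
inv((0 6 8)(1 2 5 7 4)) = (0 8 6)(1 4 7 5 2)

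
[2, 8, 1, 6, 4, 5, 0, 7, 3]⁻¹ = [6, 2, 0, 8, 4, 5, 3, 7, 1]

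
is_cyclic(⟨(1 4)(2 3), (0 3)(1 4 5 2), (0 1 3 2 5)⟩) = no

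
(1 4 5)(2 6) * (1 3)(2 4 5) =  (1 5 3)(2 6 4)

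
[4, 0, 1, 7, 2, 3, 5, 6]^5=[4, 0, 1, 7, 2, 3, 5, 6]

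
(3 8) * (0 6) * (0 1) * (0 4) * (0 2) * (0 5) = (0 6 1 4 2 5) (3 8) 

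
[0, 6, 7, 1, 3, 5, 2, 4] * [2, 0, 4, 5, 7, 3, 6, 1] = [2, 6, 1, 0, 5, 3, 4, 7]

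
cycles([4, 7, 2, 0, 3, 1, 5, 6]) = (0 4 3)(1 7 6 5)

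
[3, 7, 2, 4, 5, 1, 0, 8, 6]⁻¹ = [6, 5, 2, 0, 3, 4, 8, 1, 7]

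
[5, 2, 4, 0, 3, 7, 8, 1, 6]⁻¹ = [3, 7, 1, 4, 2, 0, 8, 5, 6]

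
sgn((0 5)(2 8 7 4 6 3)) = 1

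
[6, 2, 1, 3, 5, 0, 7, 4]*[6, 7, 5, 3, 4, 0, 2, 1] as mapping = [0→2, 1→5, 2→7, 3→3, 4→0, 5→6, 6→1, 7→4] 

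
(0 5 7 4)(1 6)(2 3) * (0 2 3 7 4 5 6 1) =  (0 6)(2 7 5 4)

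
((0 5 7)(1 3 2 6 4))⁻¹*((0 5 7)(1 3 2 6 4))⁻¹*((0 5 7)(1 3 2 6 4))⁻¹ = (1 2 4 3 6)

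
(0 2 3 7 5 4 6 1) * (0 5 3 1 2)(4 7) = (1 5 7 3 4 6 2)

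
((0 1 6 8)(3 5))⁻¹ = (0 8 6 1)(3 5)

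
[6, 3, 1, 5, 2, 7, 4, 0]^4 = [1, 0, 7, 6, 5, 4, 3, 2]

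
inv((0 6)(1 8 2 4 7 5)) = (0 6)(1 5 7 4 2 8)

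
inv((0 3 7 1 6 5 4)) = (0 4 5 6 1 7 3)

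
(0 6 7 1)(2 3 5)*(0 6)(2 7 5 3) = (1 6 5 7)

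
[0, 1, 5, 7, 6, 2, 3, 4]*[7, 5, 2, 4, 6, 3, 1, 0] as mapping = [0→7, 1→5, 2→3, 3→0, 4→1, 5→2, 6→4, 7→6] 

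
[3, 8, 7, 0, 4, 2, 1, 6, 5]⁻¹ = [3, 6, 5, 0, 4, 8, 7, 2, 1]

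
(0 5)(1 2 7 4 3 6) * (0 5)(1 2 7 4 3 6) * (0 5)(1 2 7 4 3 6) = (0 5)(1 4)(2 3)(6 7)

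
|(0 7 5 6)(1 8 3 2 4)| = 20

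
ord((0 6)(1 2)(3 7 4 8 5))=10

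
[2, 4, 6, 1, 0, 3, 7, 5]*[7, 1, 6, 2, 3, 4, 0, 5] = [6, 3, 0, 1, 7, 2, 5, 4]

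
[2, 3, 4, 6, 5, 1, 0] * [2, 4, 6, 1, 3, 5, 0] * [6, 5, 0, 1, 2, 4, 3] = [3, 5, 1, 6, 4, 2, 0]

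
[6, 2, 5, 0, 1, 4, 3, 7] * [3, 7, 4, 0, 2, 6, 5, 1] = [5, 4, 6, 3, 7, 2, 0, 1]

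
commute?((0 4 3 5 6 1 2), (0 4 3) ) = no:(0 4 3 5 6 1 2)*(0 4 3) = (0 3 5 6 1 2 4), (0 4 3)*(0 4 3 5 6 1 2) = (0 3 4 5 6 1 2) 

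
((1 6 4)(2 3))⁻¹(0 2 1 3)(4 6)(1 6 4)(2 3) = (0 3 6 2)(1 4)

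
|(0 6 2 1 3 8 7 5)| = 8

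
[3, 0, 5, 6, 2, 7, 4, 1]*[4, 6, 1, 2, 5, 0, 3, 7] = [2, 4, 0, 3, 1, 7, 5, 6] 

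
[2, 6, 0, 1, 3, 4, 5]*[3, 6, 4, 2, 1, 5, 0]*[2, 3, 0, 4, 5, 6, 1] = [5, 2, 4, 1, 0, 3, 6] 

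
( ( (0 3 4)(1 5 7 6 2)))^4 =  (0 3 4)(1 2 6 7 5)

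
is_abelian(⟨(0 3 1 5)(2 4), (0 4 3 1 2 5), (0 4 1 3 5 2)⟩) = no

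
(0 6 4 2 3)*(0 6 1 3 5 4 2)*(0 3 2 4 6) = (0 1 2 5 6 4 3)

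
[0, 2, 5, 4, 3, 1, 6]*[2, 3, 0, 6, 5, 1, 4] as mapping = [0→2, 1→0, 2→1, 3→5, 4→6, 5→3, 6→4] 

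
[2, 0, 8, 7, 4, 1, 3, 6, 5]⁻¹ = [1, 5, 0, 6, 4, 8, 7, 3, 2]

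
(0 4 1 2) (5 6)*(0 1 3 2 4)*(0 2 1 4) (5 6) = (0 2 4 3 1) 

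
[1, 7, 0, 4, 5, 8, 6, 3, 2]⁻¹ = [2, 0, 8, 7, 3, 4, 6, 1, 5]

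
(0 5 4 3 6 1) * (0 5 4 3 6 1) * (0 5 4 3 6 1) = (0 3)(1 4)(5 6)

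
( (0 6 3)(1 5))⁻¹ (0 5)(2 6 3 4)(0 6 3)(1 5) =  (0 4 2 3)(1 6)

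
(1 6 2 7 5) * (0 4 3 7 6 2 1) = (0 4 3 7 5)(1 2 6)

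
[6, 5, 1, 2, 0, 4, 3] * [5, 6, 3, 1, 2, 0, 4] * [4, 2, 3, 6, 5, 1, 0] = [5, 4, 0, 6, 1, 3, 2] 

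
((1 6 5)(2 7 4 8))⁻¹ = (1 5 6)(2 8 4 7)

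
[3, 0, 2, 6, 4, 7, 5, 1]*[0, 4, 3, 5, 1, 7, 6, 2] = [5, 0, 3, 6, 1, 2, 7, 4]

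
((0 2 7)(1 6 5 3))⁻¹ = (0 7 2)(1 3 5 6)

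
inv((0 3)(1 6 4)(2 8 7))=(0 3)(1 4 6)(2 7 8)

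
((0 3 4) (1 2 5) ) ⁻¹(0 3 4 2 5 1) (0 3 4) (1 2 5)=(0 5 1 2 3 4) 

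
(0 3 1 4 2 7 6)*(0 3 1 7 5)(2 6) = (0 1 4 6 3 7 2 5)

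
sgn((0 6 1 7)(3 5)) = 1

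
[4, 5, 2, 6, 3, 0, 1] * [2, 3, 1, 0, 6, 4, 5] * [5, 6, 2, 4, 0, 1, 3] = [3, 0, 6, 1, 5, 2, 4]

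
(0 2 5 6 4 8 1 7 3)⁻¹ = (0 3 7 1 8 4 6 5 2)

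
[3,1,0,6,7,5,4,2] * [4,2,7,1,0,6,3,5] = [1,2,4,3,5,6,0,7]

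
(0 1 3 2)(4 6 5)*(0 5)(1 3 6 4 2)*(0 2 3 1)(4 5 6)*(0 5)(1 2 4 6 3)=(0 2 3 5 1 6 4)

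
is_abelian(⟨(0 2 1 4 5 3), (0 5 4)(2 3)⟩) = no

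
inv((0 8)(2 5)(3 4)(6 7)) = (0 8)(2 5)(3 4)(6 7)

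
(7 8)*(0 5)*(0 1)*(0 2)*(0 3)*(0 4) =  (0 5 1 2 3 4)(7 8)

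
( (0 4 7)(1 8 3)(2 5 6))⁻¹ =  (0 7 4)(1 3 8)(2 6 5)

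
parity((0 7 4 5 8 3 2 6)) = odd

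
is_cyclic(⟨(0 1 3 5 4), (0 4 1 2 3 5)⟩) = no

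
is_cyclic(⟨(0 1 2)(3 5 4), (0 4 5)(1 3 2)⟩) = no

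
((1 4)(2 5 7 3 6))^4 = (2 6 3 7 5)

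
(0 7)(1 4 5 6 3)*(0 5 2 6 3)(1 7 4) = (0 4 2 6)(3 7 5)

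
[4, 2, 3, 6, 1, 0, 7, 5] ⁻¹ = [5, 4, 1, 2, 0, 7, 3, 6] 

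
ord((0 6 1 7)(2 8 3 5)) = 4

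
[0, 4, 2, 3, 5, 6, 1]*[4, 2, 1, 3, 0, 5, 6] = [4, 0, 1, 3, 5, 6, 2]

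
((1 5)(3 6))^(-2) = ()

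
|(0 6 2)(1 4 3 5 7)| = 15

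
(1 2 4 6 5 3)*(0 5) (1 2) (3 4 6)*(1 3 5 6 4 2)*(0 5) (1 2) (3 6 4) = (0 4) (1 6 5) (2 3) 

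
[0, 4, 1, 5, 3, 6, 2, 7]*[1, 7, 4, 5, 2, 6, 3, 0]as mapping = [0→1, 1→2, 2→7, 3→6, 4→5, 5→3, 6→4, 7→0]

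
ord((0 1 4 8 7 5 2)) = 7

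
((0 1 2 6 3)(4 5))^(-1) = (0 3 6 2 1)(4 5)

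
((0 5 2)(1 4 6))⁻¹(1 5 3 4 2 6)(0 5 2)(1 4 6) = (0 1 4 2 3 6)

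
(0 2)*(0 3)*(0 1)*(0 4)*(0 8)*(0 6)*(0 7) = (0 2 3 1 4 8 6 7)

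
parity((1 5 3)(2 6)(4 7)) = even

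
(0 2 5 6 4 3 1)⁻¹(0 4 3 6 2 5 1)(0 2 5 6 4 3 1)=(0 2 3 1 4 5 6)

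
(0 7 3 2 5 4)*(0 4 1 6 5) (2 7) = (0 2) (1 6 5) (3 7) 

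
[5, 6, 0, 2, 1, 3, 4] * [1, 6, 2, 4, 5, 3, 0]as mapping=[0→3, 1→0, 2→1, 3→2, 4→6, 5→4, 6→5]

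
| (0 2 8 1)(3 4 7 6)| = 4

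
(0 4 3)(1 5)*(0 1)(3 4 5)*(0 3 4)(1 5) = (0 1 4)(3 5)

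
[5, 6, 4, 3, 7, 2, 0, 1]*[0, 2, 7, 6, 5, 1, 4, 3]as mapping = [0→1, 1→4, 2→5, 3→6, 4→3, 5→7, 6→0, 7→2]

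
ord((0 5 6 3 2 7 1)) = 7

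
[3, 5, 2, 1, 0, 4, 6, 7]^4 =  [4, 3, 2, 0, 5, 1, 6, 7]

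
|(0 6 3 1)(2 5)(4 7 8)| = 12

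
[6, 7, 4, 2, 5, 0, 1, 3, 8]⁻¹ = [5, 6, 3, 7, 2, 4, 0, 1, 8]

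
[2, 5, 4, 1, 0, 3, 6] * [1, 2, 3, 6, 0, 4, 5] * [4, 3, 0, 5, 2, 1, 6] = [5, 2, 4, 0, 3, 6, 1]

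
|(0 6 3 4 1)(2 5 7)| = 15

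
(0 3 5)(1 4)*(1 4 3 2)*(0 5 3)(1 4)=(0 2 4 1)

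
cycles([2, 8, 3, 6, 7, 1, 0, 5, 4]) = (0 2 3 6)(1 8 4 7 5)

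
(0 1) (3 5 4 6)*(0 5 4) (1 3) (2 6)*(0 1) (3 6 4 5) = (0 6) (1 3 5) (2 4) 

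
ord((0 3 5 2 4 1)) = 6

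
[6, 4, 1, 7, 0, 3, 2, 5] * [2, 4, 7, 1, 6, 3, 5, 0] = [5, 6, 4, 0, 2, 1, 7, 3]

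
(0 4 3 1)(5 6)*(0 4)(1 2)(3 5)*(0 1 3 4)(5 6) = (0 1)(2 3)(4 6)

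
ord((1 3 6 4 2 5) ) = 6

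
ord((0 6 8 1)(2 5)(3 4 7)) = 12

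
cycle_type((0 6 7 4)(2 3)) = 2.4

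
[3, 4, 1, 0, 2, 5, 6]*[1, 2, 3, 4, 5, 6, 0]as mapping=[0→4, 1→5, 2→2, 3→1, 4→3, 5→6, 6→0]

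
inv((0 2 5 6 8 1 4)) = (0 4 1 8 6 5 2)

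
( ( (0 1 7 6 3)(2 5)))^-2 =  (0 6 1 3 7)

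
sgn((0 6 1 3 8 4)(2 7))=1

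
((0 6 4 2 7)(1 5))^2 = (0 4 7 6 2)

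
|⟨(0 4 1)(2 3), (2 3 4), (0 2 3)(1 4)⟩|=120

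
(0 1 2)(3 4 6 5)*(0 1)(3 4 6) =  (1 2)(3 6 5 4)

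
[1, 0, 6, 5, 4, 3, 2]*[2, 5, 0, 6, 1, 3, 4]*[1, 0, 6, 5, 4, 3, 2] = [3, 6, 4, 5, 0, 2, 1]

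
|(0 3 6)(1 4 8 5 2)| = 15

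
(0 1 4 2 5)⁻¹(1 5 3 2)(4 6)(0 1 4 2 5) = (0 3 5 4)(2 6)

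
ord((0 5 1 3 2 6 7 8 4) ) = 9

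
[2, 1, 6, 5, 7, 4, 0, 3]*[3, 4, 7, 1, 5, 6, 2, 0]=[7, 4, 2, 6, 0, 5, 3, 1]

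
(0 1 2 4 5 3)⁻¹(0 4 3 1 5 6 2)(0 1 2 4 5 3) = (0 2 3 6 4 1 5)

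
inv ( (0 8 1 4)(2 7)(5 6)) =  (0 4 1 8)(2 7)(5 6)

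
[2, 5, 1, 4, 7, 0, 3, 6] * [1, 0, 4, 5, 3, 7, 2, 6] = [4, 7, 0, 3, 6, 1, 5, 2]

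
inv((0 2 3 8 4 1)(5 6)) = (0 1 4 8 3 2)(5 6)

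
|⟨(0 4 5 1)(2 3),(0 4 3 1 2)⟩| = 360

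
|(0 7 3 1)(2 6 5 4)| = 4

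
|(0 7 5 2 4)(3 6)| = 10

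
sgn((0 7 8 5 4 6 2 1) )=-1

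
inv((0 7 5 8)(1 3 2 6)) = (0 8 5 7)(1 6 2 3)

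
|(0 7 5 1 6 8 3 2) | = 8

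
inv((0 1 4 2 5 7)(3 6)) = (0 7 5 2 4 1)(3 6)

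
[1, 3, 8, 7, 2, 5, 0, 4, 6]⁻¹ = [6, 0, 4, 1, 7, 5, 8, 3, 2]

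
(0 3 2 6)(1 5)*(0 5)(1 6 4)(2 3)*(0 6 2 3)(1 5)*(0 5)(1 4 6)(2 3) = (0 2 6 4)(3 5)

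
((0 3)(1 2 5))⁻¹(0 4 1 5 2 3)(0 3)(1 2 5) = (0 3 4 2 1 5)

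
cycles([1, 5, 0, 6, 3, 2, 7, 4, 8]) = (0 1 5 2)(3 6 7 4)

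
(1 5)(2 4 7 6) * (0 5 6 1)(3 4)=(0 5)(1 6 2 3 4 7)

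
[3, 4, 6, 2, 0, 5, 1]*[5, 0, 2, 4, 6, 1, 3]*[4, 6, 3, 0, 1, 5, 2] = [1, 2, 0, 3, 5, 6, 4]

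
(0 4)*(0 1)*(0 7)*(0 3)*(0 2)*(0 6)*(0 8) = (0 4 1 7 3 2 6 8)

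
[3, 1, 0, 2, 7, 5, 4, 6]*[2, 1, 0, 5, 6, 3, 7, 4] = [5, 1, 2, 0, 4, 3, 6, 7]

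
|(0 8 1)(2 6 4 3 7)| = 15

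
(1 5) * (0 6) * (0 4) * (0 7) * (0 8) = (0 6 4 7 8)(1 5)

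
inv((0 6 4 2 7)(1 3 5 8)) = (0 7 2 4 6)(1 8 5 3)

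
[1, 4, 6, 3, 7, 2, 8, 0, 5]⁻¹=[7, 0, 5, 3, 1, 8, 2, 4, 6]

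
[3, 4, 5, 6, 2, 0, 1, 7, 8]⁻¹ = [5, 6, 4, 0, 1, 2, 3, 7, 8]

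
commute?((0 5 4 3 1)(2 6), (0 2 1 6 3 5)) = no:(0 5 4 3 1)(2 6) * (0 2 1 6 3 5) = (1 2 3 6)(4 5), (0 2 1 6 3 5) * (0 5 4 3 1)(2 6) = (0 6 1 2)(3 4)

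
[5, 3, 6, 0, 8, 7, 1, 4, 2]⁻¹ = [3, 6, 8, 1, 7, 0, 2, 5, 4]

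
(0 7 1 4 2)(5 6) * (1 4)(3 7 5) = (0 5 6 3 7 4 2)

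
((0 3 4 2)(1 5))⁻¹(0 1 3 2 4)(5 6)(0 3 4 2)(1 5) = (0 2 3 5 4)(1 6)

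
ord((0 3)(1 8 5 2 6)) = 10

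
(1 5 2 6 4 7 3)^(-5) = (1 2 4 3 5 6 7)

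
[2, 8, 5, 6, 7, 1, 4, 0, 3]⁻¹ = [7, 5, 0, 8, 6, 2, 3, 4, 1]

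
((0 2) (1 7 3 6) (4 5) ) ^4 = () 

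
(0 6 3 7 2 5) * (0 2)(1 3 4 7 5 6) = (0 1 3 5 2 6 4 7)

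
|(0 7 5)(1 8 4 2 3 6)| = 6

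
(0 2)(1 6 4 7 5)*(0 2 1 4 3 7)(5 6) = (0 1 5 4)(3 7 6)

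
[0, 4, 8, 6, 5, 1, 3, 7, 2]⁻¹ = [0, 5, 8, 6, 1, 4, 3, 7, 2]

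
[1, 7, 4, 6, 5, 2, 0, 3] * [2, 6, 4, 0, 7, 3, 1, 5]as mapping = [0→6, 1→5, 2→7, 3→1, 4→3, 5→4, 6→2, 7→0]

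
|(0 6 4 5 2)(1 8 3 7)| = 20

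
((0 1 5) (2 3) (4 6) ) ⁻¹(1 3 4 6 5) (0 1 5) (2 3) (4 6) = (0 5 2 6 4) 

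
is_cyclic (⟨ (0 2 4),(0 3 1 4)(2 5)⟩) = no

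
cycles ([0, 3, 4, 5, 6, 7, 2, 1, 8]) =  (1 3 5 7)(2 4 6)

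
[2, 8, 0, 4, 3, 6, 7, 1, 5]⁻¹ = [2, 7, 0, 4, 3, 8, 5, 6, 1]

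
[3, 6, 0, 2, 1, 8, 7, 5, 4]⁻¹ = [2, 4, 3, 0, 8, 7, 1, 6, 5]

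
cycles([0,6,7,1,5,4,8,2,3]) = (1 6 8 3)(2 7)(4 5)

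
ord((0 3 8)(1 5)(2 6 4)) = 6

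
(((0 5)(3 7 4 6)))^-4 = ()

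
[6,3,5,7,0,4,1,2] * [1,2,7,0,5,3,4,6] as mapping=[0→4,1→0,2→3,3→6,4→1,5→5,6→2,7→7] 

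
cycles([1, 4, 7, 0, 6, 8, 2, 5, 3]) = (0 1 4 6 2 7 5 8 3)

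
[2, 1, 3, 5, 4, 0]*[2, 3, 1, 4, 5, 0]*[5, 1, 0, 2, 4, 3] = [1, 2, 4, 5, 3, 0]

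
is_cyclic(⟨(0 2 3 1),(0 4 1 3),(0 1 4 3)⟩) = no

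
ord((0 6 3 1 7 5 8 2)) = 8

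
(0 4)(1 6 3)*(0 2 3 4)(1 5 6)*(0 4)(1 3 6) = (0 4 2 6)(1 3 5)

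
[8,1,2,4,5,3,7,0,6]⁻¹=[7,1,2,5,3,4,8,6,0]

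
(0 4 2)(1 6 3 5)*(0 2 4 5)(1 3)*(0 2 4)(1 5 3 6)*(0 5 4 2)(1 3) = (0 1 3)(4 5 6)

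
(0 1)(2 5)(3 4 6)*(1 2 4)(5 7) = (0 2 7 5 4 6 3 1)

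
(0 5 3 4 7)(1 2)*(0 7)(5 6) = (0 6 5 3 4)(1 2)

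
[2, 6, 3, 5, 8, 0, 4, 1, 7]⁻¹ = [5, 7, 0, 2, 6, 3, 1, 8, 4]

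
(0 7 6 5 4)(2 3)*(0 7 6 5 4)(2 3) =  (0 6 4 7 5)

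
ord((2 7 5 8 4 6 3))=7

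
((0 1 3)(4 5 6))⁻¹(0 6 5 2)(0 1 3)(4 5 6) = (1 4 6 2)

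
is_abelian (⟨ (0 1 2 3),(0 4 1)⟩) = no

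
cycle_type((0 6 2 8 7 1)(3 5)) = 2.6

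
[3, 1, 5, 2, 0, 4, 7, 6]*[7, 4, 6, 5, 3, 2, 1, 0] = [5, 4, 2, 6, 7, 3, 0, 1]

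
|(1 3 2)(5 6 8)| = 3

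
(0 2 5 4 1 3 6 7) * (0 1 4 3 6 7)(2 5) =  (0 5 3 7 1 6)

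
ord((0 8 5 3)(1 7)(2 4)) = 4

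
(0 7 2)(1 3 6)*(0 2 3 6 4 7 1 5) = (0 1 6 5)(3 4 7)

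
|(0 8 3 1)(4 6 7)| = 12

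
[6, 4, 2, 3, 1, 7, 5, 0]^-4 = [0, 1, 2, 3, 4, 5, 6, 7]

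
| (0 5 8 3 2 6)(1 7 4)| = 6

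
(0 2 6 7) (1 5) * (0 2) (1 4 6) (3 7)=(1 5 4 6 3 7 2) 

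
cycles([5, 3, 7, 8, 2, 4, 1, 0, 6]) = (0 5 4 2 7)(1 3 8 6)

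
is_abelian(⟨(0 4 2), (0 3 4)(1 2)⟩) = no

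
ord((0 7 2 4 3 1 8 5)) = 8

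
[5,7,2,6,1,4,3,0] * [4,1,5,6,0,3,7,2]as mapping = [0→3,1→2,2→5,3→7,4→1,5→0,6→6,7→4]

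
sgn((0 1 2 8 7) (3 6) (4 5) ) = 1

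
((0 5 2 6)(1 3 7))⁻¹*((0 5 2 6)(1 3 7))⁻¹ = (0 2)(1 3 7)(5 6)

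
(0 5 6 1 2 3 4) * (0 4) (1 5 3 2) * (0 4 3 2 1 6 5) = (0 2 1 6) (3 4) 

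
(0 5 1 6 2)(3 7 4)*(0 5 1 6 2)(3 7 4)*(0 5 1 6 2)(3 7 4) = (0 6 5 2 1)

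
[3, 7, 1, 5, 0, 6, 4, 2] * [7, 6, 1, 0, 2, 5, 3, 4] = [0, 4, 6, 5, 7, 3, 2, 1]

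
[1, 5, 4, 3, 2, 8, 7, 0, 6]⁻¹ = [7, 0, 4, 3, 2, 1, 8, 6, 5]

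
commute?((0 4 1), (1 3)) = no:(0 4 1) * (1 3) = (0 4 3 1), (1 3) * (0 4 1) = (0 4 1 3)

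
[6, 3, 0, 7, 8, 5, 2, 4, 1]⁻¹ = [2, 8, 6, 1, 7, 5, 0, 3, 4]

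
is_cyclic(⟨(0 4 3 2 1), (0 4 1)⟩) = no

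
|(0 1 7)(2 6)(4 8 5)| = 6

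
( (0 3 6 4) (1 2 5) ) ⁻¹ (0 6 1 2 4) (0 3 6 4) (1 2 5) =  (0 3 4 2 5) 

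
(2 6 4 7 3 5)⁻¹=(2 5 3 7 4 6)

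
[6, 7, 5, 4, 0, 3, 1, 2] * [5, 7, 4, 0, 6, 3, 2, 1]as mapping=[0→2, 1→1, 2→3, 3→6, 4→5, 5→0, 6→7, 7→4]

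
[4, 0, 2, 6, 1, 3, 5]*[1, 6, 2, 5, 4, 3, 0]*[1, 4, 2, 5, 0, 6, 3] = [0, 4, 2, 1, 3, 6, 5]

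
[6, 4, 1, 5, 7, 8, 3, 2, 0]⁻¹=[8, 2, 7, 6, 1, 3, 0, 4, 5]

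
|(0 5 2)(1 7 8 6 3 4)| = 6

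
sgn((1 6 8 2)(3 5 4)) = -1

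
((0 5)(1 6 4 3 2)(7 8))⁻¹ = (0 5)(1 2 3 4 6)(7 8)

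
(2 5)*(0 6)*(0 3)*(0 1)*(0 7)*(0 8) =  (0 6 3 1 7 8)(2 5)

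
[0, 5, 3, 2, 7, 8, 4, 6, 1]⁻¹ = [0, 8, 3, 2, 6, 1, 7, 4, 5]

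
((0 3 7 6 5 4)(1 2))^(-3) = (0 6)(1 2)(3 5)(4 7)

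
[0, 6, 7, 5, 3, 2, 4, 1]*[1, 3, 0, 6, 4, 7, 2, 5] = [1, 2, 5, 7, 6, 0, 4, 3]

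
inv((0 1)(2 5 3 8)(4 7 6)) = (0 1)(2 8 3 5)(4 6 7)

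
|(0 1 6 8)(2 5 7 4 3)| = 20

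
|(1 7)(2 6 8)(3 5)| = 6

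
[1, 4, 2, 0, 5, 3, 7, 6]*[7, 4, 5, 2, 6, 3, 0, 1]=[4, 6, 5, 7, 3, 2, 1, 0]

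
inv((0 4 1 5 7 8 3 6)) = (0 6 3 8 7 5 1 4)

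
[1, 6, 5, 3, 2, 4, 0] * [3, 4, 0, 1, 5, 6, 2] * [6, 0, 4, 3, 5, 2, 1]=[5, 4, 1, 0, 6, 2, 3]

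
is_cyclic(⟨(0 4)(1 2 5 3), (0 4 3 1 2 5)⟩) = no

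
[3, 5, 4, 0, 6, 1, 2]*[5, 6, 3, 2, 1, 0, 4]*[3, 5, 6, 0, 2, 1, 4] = [6, 3, 5, 1, 2, 4, 0]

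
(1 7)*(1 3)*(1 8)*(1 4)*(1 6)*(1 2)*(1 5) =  (1 7 3 8 4 6 2 5)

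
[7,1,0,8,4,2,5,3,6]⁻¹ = [2,1,5,7,4,6,8,0,3]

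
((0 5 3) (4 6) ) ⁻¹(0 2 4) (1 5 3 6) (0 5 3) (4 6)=(0 4 1 3) (2 6 5) 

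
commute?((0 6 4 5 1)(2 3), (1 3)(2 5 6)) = no:(0 6 4 5 1)(2 3)*(1 3)(2 5 6) = (0 2 1)(3 5)(4 6), (1 3)(2 5 6)*(0 6 4 5 1)(2 3) = (0 6 3)(1 2)(4 5)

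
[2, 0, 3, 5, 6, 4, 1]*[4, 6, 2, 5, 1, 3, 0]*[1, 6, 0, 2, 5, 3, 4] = [0, 5, 3, 2, 1, 6, 4]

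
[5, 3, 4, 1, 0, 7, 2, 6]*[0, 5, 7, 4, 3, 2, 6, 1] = [2, 4, 3, 5, 0, 1, 7, 6]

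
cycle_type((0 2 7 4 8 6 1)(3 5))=2.7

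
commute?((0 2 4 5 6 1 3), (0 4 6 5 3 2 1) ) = no:(0 2 4 5 6 1 3)*(0 4 6 5 3 2 1) = (0 1 2 6) (3 4), (0 4 6 5 3 2 1)*(0 2 4 5 6 1 3) = (0 5) (1 2 3 4) 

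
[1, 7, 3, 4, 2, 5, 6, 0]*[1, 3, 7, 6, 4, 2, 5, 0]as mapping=[0→3, 1→0, 2→6, 3→4, 4→7, 5→2, 6→5, 7→1]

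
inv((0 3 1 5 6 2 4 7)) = (0 7 4 2 6 5 1 3)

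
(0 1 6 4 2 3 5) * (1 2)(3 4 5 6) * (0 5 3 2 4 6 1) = (0 4)(1 2 6 3)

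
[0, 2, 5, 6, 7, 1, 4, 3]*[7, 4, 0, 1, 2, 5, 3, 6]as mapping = [0→7, 1→0, 2→5, 3→3, 4→6, 5→4, 6→2, 7→1]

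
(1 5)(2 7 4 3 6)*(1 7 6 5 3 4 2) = (1 3 5 7 2 6)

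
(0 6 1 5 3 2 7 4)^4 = (0 3)(1 7)(2 6)(4 5)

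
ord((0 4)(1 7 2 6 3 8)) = 6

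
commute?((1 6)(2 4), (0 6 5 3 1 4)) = no:(1 6)(2 4) * (0 6 5 3 1 4) = (0 6 4 2)(1 5 3), (0 6 5 3 1 4) * (1 6)(2 4) = (0 1 2 4)(3 6 5)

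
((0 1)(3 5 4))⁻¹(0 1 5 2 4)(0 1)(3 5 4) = (0 4 2 3 1)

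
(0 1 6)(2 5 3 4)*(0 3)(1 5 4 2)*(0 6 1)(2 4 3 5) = (0 2 3 4)(5 6)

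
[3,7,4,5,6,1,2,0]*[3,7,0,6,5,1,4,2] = [6,2,5,1,4,7,0,3]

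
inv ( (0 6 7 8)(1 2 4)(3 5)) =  (0 8 7 6)(1 4 2)(3 5)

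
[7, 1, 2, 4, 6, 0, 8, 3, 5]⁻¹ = [5, 1, 2, 7, 3, 8, 4, 0, 6]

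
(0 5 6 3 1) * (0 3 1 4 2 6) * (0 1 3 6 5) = (1 6 3 4 2 5)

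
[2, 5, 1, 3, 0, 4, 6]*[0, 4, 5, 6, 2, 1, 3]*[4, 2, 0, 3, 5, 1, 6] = [1, 2, 5, 6, 4, 0, 3]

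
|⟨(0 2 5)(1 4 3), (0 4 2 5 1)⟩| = 360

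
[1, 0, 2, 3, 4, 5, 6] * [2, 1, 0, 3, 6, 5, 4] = [1, 2, 0, 3, 6, 5, 4]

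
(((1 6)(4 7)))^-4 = ()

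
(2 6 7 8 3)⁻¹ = (2 3 8 7 6)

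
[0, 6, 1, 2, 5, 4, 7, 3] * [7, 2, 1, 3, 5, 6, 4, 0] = [7, 4, 2, 1, 6, 5, 0, 3]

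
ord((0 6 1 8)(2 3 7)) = 12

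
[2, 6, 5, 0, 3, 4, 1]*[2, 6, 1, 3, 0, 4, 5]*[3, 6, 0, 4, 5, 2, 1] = [6, 2, 5, 0, 4, 3, 1]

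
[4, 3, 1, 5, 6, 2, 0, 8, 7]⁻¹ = [6, 2, 5, 1, 0, 3, 4, 8, 7]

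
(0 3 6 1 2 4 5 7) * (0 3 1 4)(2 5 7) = (0 1 5 2)(3 6 4 7)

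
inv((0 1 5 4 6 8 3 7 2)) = (0 2 7 3 8 6 4 5 1)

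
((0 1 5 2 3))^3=(0 2 1 3 5)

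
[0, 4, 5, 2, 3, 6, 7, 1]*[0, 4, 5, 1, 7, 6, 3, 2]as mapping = [0→0, 1→7, 2→6, 3→5, 4→1, 5→3, 6→2, 7→4]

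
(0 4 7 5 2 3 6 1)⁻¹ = (0 1 6 3 2 5 7 4)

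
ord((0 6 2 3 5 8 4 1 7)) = 9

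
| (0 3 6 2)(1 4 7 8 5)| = 20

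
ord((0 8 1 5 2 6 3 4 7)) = 9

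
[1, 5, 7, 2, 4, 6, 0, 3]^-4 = [0, 1, 3, 7, 4, 5, 6, 2]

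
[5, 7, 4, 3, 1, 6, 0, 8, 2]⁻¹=[6, 4, 8, 3, 2, 0, 5, 1, 7]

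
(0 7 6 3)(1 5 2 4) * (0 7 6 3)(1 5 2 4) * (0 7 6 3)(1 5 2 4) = (0 3 6 7)(1 4 2 5)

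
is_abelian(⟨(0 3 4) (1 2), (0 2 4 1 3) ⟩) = no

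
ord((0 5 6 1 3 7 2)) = 7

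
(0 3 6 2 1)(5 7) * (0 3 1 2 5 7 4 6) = (0 1 3)(4 6 5)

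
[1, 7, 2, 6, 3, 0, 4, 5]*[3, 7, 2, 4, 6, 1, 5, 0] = [7, 0, 2, 5, 4, 3, 6, 1]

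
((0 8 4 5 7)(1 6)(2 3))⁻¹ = (0 7 5 4 8)(1 6)(2 3)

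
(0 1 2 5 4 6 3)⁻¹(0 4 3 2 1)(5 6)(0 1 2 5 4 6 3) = (0 5 2 1 6)(3 4)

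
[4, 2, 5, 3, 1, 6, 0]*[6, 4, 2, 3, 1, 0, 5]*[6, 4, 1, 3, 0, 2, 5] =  [4, 1, 6, 3, 0, 2, 5]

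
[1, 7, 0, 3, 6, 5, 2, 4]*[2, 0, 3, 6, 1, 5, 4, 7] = [0, 7, 2, 6, 4, 5, 3, 1]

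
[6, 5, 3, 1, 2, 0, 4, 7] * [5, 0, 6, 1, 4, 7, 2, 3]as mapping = [0→2, 1→7, 2→1, 3→0, 4→6, 5→5, 6→4, 7→3]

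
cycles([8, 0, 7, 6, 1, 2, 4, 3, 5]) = (0 8 5 2 7 3 6 4 1)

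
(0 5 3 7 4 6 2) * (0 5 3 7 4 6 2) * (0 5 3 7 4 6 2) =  (0 7 2 3 6 5 4)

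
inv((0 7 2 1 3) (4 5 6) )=(0 3 1 2 7) (4 6 5) 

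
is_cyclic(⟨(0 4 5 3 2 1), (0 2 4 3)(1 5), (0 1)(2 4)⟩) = no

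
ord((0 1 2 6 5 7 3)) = 7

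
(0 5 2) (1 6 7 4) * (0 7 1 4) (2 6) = (0 5 6 1 2 7) 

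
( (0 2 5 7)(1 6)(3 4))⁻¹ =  (0 7 5 2)(1 6)(3 4)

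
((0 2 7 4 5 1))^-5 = (0 2 7 4 5 1)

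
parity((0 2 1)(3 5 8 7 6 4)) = odd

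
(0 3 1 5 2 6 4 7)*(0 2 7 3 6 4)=(0 6)(1 5 7 2 4 3)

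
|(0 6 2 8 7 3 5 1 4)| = 9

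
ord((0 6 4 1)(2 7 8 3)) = 4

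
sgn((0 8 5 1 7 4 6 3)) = -1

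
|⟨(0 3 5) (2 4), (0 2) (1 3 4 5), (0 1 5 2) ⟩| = 720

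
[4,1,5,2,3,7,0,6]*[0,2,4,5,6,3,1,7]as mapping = [0→6,1→2,2→3,3→4,4→5,5→7,6→0,7→1]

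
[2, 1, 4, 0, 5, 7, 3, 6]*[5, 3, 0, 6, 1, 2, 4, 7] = [0, 3, 1, 5, 2, 7, 6, 4]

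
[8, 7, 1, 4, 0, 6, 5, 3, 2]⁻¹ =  [4, 2, 8, 7, 3, 6, 5, 1, 0]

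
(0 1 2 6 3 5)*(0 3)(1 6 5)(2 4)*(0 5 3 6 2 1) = (0 2 3)(1 4)(5 6)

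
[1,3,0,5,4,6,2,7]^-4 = [3,5,1,6,4,2,0,7]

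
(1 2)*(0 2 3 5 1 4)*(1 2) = (0 1 3 5 2 4)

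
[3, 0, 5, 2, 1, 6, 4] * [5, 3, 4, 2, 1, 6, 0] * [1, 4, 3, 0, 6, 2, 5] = [3, 2, 5, 6, 0, 1, 4]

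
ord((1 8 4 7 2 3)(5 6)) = 6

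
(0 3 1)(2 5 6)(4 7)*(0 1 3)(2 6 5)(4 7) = ()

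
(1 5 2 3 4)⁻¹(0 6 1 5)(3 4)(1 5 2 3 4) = (0 6 5 2)(1 4)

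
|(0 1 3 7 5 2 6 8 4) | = 9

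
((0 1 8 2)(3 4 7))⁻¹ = (0 2 8 1)(3 7 4)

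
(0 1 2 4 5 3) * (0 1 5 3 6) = (0 5 6)(1 2 4 3)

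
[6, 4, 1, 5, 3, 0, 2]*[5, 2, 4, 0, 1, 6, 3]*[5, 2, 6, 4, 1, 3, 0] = [4, 2, 6, 0, 5, 3, 1]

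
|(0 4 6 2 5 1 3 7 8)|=9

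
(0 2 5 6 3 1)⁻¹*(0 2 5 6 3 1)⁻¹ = (0 3 5)(1 6 2)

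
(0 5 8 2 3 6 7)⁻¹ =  (0 7 6 3 2 8 5)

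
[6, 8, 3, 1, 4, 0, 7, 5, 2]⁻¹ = [5, 3, 8, 2, 4, 7, 0, 6, 1]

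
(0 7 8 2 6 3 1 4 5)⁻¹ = (0 5 4 1 3 6 2 8 7)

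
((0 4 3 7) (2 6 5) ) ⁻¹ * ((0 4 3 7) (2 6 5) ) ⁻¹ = (0 3) (2 6 5) (4 7) 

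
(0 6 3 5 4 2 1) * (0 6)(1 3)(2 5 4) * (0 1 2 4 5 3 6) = (0 1)(2 6)(3 5 4)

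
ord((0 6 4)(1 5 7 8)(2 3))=12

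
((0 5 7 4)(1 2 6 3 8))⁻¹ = (0 4 7 5)(1 8 3 6 2)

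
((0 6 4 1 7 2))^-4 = (0 4 7)(1 2 6)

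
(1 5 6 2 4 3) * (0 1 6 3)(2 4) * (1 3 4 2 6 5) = (0 3 5 4)(2 6)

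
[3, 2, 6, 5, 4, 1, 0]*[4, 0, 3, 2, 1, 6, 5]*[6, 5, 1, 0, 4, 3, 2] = [1, 0, 3, 2, 5, 6, 4]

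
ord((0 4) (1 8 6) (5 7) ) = 6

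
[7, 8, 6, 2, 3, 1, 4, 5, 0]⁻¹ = [8, 5, 3, 4, 6, 7, 2, 0, 1]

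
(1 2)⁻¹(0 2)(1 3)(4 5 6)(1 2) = (0 1)(2 3)(4 5 6)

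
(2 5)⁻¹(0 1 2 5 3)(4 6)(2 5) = (0 1 5 2 3)(4 6)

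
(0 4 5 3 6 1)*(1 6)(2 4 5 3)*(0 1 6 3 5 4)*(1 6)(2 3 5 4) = (0 2)(1 6 5 3)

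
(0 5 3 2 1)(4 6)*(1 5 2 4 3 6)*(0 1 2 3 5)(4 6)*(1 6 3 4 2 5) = (0 4 5 2)(1 6)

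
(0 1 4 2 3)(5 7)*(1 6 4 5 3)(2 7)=(0 6 4 7 3)(1 5 2)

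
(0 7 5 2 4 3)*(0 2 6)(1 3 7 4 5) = (0 4 7 1 3 2 5 6)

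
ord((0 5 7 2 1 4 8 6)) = 8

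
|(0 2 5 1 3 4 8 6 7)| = 9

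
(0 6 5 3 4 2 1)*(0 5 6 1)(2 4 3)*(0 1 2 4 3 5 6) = (0 2 1 6)(3 5 4)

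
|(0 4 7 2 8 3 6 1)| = 8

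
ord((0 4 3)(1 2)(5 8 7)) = 6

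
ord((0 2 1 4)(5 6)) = 4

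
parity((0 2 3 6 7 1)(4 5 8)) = odd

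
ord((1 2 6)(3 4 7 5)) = 12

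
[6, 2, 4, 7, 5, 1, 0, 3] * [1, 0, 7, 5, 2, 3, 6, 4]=[6, 7, 2, 4, 3, 0, 1, 5]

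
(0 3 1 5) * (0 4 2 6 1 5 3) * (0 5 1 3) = (0 5 4 2 6 3 1)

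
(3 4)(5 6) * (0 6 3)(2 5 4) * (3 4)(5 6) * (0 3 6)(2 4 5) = (0 2)(3 4)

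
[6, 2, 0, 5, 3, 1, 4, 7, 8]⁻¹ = [2, 5, 1, 4, 6, 3, 0, 7, 8]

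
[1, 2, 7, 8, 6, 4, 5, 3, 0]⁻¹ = [8, 0, 1, 7, 5, 6, 4, 2, 3]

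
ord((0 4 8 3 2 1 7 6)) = 8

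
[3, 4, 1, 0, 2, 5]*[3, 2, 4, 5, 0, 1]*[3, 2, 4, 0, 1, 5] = [5, 3, 4, 0, 1, 2]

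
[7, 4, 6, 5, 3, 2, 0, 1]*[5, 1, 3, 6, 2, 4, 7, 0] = [0, 2, 7, 4, 6, 3, 5, 1]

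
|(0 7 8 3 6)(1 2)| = 10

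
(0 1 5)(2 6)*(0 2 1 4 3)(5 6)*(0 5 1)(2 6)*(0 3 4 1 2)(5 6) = (0 1)(3 6)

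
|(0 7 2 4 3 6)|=6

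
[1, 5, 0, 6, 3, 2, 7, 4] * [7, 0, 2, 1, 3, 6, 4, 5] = [0, 6, 7, 4, 1, 2, 5, 3]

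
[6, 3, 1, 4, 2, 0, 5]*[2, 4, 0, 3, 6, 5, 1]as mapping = [0→1, 1→3, 2→4, 3→6, 4→0, 5→2, 6→5]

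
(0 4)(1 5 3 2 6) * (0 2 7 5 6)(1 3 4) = (0 1 6 3 7 5 4 2)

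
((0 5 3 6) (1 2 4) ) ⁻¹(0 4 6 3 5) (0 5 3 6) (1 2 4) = (0 6 3 5 1) 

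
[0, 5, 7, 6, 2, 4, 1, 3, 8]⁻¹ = [0, 6, 4, 7, 5, 1, 3, 2, 8]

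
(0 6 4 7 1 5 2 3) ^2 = (0 4 1 2) (3 6 7 5) 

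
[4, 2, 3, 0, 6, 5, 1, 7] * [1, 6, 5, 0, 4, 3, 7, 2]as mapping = [0→4, 1→5, 2→0, 3→1, 4→7, 5→3, 6→6, 7→2]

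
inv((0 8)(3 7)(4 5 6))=(0 8)(3 7)(4 6 5)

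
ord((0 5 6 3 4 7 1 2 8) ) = 9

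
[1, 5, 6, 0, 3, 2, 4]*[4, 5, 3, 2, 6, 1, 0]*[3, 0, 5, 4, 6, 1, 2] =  [1, 0, 3, 6, 5, 4, 2]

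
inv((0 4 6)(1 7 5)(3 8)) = (0 6 4)(1 5 7)(3 8)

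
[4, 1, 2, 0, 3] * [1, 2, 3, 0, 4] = [4, 2, 3, 1, 0]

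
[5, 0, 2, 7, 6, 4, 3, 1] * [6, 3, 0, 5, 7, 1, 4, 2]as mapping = [0→1, 1→6, 2→0, 3→2, 4→4, 5→7, 6→5, 7→3]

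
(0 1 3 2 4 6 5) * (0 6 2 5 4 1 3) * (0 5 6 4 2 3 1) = (0 1 5 4 3 6 2)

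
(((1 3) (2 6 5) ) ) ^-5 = (1 3) (2 6 5) 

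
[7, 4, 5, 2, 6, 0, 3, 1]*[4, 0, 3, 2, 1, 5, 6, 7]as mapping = [0→7, 1→1, 2→5, 3→3, 4→6, 5→4, 6→2, 7→0]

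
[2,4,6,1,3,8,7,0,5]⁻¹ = [7,3,0,4,1,8,2,6,5]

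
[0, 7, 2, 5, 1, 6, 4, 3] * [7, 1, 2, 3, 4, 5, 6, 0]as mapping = [0→7, 1→0, 2→2, 3→5, 4→1, 5→6, 6→4, 7→3]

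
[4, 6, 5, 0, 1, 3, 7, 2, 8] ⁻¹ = [3, 4, 7, 5, 0, 2, 1, 6, 8] 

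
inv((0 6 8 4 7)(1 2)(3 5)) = (0 7 4 8 6)(1 2)(3 5)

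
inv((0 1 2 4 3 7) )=(0 7 3 4 2 1) 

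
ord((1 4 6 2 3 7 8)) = 7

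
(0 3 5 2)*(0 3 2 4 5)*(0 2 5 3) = (0 5 4 3 2)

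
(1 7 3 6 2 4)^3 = (1 6)(2 7)(3 4)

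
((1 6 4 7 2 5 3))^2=(1 4 2 3 6 7 5)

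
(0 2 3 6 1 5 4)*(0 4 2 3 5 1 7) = (0 3 6 7)(2 5)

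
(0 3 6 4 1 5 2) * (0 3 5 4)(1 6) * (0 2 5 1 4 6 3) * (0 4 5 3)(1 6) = (0 6 2 4)(3 5)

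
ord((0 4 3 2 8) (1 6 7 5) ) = 20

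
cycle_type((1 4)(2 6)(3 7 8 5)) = 2^2.4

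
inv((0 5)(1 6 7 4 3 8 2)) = (0 5)(1 2 8 3 4 7 6)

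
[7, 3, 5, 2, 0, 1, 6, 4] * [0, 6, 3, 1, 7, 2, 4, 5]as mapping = [0→5, 1→1, 2→2, 3→3, 4→0, 5→6, 6→4, 7→7]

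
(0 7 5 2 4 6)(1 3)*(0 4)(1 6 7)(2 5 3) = (0 1 2)(3 6 4 7)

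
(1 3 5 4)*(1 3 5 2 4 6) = (1 5 6)(2 4 3)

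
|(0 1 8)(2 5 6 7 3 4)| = 6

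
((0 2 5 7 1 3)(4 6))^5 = (0 3 1 7 5 2)(4 6)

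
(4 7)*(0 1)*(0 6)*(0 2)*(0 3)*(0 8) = (0 1 6 2 3 8)(4 7)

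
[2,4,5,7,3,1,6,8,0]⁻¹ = [8,5,0,4,1,2,6,3,7]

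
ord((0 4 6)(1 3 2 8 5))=15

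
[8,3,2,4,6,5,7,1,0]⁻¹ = [8,7,2,1,3,5,4,6,0]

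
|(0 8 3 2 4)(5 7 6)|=15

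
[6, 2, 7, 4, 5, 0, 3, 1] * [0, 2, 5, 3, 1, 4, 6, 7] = [6, 5, 7, 1, 4, 0, 3, 2]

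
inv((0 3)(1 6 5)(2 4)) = (0 3)(1 5 6)(2 4)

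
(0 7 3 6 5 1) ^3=(0 6) (1 3) (5 7) 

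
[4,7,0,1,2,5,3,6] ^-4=[2,1,4,3,0,5,6,7] 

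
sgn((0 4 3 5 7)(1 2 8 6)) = -1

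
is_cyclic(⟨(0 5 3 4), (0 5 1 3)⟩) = no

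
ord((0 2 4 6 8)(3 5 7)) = 15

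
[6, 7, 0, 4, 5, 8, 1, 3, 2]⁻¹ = [2, 6, 8, 7, 3, 4, 0, 1, 5]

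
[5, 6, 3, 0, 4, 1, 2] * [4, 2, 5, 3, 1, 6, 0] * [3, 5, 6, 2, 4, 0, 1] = [1, 3, 2, 4, 5, 6, 0]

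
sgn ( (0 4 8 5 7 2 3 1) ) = -1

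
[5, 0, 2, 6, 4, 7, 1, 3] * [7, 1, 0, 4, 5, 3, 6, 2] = [3, 7, 0, 6, 5, 2, 1, 4]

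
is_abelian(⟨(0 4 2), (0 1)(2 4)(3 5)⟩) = no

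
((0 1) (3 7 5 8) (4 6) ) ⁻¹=(0 1) (3 8 5 7) (4 6) 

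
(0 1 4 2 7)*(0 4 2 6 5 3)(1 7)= (0 7 4 6 5 3)(1 2)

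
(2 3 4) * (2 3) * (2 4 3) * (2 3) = (2 4 3)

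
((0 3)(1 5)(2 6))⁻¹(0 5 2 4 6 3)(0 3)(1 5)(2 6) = (0 3 1 6 4 2)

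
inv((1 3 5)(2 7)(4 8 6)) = (1 5 3)(2 7)(4 6 8)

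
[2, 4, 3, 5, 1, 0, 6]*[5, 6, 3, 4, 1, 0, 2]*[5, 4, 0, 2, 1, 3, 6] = [2, 4, 1, 5, 6, 3, 0]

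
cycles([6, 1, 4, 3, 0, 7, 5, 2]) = (0 6 5 7 2 4)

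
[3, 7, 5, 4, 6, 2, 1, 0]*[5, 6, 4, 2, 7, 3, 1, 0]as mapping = [0→2, 1→0, 2→3, 3→7, 4→1, 5→4, 6→6, 7→5]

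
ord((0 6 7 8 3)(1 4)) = 10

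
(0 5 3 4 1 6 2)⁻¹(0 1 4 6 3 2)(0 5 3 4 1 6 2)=(0 5 6 1 2 4)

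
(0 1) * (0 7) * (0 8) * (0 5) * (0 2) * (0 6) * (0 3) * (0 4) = (0 1 7 8 5 2 6 3 4)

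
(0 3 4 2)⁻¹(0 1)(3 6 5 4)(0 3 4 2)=(1 3)(2 4 6 5)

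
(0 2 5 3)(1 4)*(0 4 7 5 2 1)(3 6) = (0 1 7 5 6 3 4)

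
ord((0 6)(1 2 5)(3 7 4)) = 6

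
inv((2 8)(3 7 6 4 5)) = (2 8)(3 5 4 6 7)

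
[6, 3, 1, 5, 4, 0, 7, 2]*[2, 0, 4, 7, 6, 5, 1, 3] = [1, 7, 0, 5, 6, 2, 3, 4]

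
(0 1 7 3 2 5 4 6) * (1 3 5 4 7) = (0 3 2 4 6)(5 7)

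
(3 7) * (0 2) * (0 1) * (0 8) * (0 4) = (0 2 1 8 4)(3 7)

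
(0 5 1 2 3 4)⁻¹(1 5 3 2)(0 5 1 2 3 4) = (1 4 3 2)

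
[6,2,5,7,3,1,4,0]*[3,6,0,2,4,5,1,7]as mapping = [0→1,1→0,2→5,3→7,4→2,5→6,6→4,7→3]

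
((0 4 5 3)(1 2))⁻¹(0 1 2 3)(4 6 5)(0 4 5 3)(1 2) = (0 4 2 1)(3 5 6)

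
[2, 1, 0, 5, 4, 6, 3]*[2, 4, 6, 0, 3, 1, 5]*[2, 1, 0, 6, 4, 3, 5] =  [5, 4, 0, 1, 6, 3, 2]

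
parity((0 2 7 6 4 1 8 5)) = odd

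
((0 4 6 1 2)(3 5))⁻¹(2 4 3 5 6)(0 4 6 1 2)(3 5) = (0 6 5 3 1)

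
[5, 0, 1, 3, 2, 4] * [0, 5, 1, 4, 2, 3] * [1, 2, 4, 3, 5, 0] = [3, 1, 0, 5, 2, 4]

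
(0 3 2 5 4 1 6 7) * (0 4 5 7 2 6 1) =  (0 3 6 2 7 4)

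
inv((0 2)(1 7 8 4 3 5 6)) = (0 2)(1 6 5 3 4 8 7)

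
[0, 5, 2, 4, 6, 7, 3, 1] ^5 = [0, 7, 2, 6, 3, 1, 4, 5] 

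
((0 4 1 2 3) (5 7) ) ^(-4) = (0 4 1 2 3) 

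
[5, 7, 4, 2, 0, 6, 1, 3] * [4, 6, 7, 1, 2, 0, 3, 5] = [0, 5, 2, 7, 4, 3, 6, 1]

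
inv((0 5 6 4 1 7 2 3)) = (0 3 2 7 1 4 6 5)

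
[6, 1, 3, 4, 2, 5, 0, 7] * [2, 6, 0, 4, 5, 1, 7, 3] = [7, 6, 4, 5, 0, 1, 2, 3] 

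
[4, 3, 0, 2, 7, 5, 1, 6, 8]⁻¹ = [2, 6, 3, 1, 0, 5, 7, 4, 8]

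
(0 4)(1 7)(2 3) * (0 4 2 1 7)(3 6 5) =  (0 2 6 5 3 1)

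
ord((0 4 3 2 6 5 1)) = 7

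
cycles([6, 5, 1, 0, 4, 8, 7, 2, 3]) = (0 6 7 2 1 5 8 3)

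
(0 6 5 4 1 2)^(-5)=(0 6 5 4 1 2)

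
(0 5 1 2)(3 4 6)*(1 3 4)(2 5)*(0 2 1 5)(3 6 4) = (0 1)(3 5 6)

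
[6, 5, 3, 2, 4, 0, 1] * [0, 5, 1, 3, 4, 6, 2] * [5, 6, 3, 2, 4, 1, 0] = [3, 0, 2, 6, 4, 5, 1]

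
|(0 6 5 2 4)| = 5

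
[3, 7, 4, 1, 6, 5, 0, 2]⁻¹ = [6, 3, 7, 0, 2, 5, 4, 1]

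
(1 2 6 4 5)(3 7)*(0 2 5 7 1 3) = (0 2 6 4 7)(1 5 3)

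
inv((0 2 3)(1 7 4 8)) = (0 3 2)(1 8 4 7)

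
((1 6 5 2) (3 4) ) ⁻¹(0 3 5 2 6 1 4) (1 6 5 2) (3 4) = (0 4 2 1 5 6 3) 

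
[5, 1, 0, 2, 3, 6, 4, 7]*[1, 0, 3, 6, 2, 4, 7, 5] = [4, 0, 1, 3, 6, 7, 2, 5]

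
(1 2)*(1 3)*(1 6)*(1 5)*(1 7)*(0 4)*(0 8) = (0 4 8)(1 2 3 6 5 7)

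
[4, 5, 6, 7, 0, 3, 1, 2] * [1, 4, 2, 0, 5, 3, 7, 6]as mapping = [0→5, 1→3, 2→7, 3→6, 4→1, 5→0, 6→4, 7→2]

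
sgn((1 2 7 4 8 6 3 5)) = -1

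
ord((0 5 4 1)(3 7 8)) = 12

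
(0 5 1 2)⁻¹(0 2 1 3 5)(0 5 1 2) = (0 2 3 1 5)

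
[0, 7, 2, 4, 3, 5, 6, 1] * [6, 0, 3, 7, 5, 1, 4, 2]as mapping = [0→6, 1→2, 2→3, 3→5, 4→7, 5→1, 6→4, 7→0]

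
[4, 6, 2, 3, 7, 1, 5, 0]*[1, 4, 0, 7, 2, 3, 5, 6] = [2, 5, 0, 7, 6, 4, 3, 1]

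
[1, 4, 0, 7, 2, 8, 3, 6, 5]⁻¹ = [2, 0, 4, 6, 1, 8, 7, 3, 5]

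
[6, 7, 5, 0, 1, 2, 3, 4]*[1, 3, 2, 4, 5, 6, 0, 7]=[0, 7, 6, 1, 3, 2, 4, 5]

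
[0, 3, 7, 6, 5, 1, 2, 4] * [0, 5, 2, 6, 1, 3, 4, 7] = [0, 6, 7, 4, 3, 5, 2, 1]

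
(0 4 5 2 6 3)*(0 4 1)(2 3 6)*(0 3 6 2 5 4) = (0 1 3)(2 5 6)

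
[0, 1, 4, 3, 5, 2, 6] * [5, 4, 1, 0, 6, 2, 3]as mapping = [0→5, 1→4, 2→6, 3→0, 4→2, 5→1, 6→3]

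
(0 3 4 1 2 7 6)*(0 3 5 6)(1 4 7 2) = (0 5 6 3 7)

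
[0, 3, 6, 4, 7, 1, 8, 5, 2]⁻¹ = [0, 5, 8, 1, 3, 7, 2, 4, 6]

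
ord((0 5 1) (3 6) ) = 6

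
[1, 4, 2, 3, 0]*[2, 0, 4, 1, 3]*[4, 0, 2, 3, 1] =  [4, 3, 1, 0, 2]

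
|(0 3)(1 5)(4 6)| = 2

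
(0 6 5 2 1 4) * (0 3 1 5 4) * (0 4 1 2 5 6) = (1 4 3 2 6)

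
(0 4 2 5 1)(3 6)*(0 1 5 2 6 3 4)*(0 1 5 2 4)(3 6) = (0 1 5 2 4 3 6)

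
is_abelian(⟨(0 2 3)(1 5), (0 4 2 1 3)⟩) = no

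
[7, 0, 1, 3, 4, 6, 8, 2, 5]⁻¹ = [1, 2, 7, 3, 4, 8, 5, 0, 6]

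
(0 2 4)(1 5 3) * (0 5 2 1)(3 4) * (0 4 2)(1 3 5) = (0 3 4 1)(2 5)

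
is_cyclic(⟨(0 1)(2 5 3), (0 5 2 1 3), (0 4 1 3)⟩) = no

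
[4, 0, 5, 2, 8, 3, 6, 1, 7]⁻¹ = [1, 7, 3, 5, 0, 2, 6, 8, 4]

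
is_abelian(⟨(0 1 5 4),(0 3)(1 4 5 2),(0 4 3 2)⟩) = no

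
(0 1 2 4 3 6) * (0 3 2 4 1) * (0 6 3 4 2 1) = (0 6 4 1 2)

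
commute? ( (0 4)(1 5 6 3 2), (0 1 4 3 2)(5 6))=no: (0 4)(1 5 6 3 2) * (0 1 4 3 2)(5 6)=(0 3)(1 6 2 4), (0 1 4 3 2)(5 6) * (0 4)(1 5 6 3 2)=(0 5 3 1)(2 4)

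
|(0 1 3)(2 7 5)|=3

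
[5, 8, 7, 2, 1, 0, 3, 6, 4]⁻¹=[5, 4, 3, 6, 8, 0, 7, 2, 1]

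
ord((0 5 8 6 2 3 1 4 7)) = 9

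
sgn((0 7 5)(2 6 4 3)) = -1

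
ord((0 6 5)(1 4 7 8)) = 12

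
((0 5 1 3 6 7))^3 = (0 3)(1 7)(5 6)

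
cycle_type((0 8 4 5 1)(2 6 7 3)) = 4.5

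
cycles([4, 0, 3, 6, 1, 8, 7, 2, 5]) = (0 4 1)(2 3 6 7)(5 8)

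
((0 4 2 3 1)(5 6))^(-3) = (0 2 1 4 3)(5 6)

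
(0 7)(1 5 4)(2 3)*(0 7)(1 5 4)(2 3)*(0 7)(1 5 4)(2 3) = (0 7)(2 3)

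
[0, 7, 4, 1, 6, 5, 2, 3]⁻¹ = [0, 3, 6, 7, 2, 5, 4, 1]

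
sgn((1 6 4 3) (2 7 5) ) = -1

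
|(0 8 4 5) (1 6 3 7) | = 4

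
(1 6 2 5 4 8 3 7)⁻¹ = (1 7 3 8 4 5 2 6)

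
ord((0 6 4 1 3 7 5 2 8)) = 9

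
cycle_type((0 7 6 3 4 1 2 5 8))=9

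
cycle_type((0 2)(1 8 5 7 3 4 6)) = 2.7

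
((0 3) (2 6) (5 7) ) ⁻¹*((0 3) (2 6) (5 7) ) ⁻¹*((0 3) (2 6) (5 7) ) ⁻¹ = (0 3) (2 6) (5 7) 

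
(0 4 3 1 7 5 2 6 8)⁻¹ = (0 8 6 2 5 7 1 3 4)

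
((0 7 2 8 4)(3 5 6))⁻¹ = (0 4 8 2 7)(3 6 5)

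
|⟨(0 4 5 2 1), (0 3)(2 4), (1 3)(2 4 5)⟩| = 720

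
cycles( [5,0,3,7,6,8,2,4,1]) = (0 5 8 1)(2 3 7 4 6)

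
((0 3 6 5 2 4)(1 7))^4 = (0 2 6)(3 4 5)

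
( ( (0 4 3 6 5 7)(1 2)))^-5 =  (0 4 3 6 5 7)(1 2)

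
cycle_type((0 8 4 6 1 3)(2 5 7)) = 3.6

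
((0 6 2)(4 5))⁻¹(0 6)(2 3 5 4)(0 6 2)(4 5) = (0 3 4 5)(2 6)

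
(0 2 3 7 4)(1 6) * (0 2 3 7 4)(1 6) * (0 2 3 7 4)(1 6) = (0 7 2 4 3)(1 6)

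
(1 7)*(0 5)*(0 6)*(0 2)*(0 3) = (0 5 6 2 3)(1 7)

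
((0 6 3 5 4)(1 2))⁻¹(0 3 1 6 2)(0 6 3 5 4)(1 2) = (1 6 5 2 3)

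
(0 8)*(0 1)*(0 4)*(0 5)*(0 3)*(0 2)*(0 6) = (0 8 1 4 5 3 2 6)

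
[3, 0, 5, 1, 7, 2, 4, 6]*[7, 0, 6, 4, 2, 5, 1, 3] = [4, 7, 5, 0, 3, 6, 2, 1]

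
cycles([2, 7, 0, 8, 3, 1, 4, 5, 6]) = (0 2) (1 7 5) (3 8 6 4) 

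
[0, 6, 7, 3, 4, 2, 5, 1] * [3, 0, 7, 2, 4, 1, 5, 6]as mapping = [0→3, 1→5, 2→6, 3→2, 4→4, 5→7, 6→1, 7→0]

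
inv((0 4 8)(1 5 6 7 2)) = (0 8 4)(1 2 7 6 5)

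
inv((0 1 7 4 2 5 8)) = (0 8 5 2 4 7 1)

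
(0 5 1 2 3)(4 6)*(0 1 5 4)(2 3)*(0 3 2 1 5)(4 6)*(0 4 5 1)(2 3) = (0 6 2)(1 3)(4 5)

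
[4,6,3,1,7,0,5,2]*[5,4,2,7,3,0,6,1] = [3,6,7,4,1,5,0,2]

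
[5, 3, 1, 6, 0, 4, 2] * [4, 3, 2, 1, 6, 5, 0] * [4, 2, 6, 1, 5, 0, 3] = [0, 2, 1, 4, 5, 3, 6]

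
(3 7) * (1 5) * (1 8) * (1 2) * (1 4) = (1 5 8 2 4)(3 7)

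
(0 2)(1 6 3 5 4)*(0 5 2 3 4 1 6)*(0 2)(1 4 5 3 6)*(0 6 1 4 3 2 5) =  (0 1 5 3 6)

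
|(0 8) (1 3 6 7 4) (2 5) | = 10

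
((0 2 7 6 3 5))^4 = (0 3 7)(2 5 6)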